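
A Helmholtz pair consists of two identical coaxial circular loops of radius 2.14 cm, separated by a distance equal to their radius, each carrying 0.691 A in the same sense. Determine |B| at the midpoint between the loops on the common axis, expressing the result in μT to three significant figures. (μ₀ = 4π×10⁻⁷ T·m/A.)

B ≈ 29.0 μT

Each loop contributes B = μ₀IR²/[2(R²+z²)^(3/2)] on the axis, with z measured from that loop.
Loop 1 (z = 0.0107 m): B₁ = 1.45×10⁻⁵ T. Loop 2 (z = 0.0107 m): B₂ = 1.45×10⁻⁵ T.
The fields add: B = B₁ + B₂ = 2.90×10⁻⁵ T.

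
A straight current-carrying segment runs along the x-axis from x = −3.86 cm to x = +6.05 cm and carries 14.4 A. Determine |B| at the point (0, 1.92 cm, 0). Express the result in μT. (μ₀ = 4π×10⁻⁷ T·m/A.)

For a finite straight segment, B = (μ₀I/4πd)(sinθ₁ + sinθ₂), where θ₁, θ₂ are the angles from the perpendicular to each end.
The perpendicular distance is d = 0.0192 m; the end-offsets along the wire are a = 0.0386 m and b = 0.0605 m.
sinθ₁ = 0.0386/√(0.0386²+0.0192²) = 0.8954; sinθ₂ = 0.0605/√(0.0605²+0.0192²) = 0.9532.
B = (4π×10⁻⁷ × 14.4) / (4π × 0.0192) × (0.8954 + 0.9532) = 1.39×10⁻⁴ T.

B ≈ 139 μT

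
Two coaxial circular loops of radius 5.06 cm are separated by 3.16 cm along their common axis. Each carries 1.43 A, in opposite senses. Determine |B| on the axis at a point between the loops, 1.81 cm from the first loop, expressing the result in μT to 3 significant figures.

Each loop contributes B = μ₀IR²/[2(R²+z²)^(3/2)] on the axis, with z measured from that loop.
Loop 1 (z = 0.0181 m): B₁ = 1.48×10⁻⁵ T. Loop 2 (z = 0.0135 m): B₂ = 1.60×10⁻⁵ T.
The fields oppose: B = |B₁ − B₂| = 1.19×10⁻⁶ T.

B ≈ 1.19 μT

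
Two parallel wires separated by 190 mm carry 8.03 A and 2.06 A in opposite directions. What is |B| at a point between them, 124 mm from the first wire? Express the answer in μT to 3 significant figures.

B ≈ 19.2 μT

Each long wire gives B = μ₀I/(2πd). Distances are d₁ = 0.124 m and d₂ = 0.066 m.
B₁ = 1.30×10⁻⁵ T, B₂ = 6.24×10⁻⁶ T.
Between antiparallel currents both contributions point the same way, so they add. B = B₁ + B₂ = 1.30×10⁻⁵ + 6.24×10⁻⁶ = 1.92×10⁻⁵ T.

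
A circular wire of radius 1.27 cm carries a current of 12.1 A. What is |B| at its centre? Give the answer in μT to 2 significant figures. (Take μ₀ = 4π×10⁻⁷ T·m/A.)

At the centre of a circular loop the Biot–Savart law gives B = μ₀I/(2R).
B = (4π×10⁻⁷ × 12.1) / (2 × 0.0127) = 5.99×10⁻⁴ T.

B ≈ 600 μT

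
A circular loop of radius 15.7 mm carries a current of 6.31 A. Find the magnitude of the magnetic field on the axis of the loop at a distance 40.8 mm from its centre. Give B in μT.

B ≈ 11.7 μT

On the axis of a circular loop, B = μ₀IR² / [2(R²+z²)^(3/2)].
R² + z² = (0.0157)² + (0.0408)² = 0.001911 m², and (R²+z²)^(3/2) = 8.35×10⁻⁵ m³.
B = (4π×10⁻⁷ × 6.31 × 0.0002465) / (2 × 8.35×10⁻⁵) = 1.17×10⁻⁵ T.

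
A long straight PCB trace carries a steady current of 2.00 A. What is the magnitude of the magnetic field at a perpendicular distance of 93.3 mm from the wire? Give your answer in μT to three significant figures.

For an infinitely long straight wire, B = μ₀I/(2πd).
B = (4π×10⁻⁷ × 2.00) / (2π × 0.0933) = 4.29×10⁻⁶ T.

B ≈ 4.29 μT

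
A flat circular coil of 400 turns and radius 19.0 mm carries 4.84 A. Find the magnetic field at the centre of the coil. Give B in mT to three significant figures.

For an N-turn flat coil, B = Nμ₀I/(2R) with R = 0.019 m.
B = 400 × 1.60×10⁻⁴ T = 6.40×10⁻² T.

B ≈ 64.0 mT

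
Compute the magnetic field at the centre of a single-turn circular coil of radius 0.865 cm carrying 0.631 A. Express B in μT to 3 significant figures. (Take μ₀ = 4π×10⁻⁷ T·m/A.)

B ≈ 45.8 μT

At the centre of a circular loop the Biot–Savart law gives B = μ₀I/(2R).
B = (4π×10⁻⁷ × 0.631) / (2 × 0.00865) = 4.58×10⁻⁵ T.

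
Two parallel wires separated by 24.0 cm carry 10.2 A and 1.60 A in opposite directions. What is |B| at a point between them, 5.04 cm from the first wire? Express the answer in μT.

Each long wire gives B = μ₀I/(2πd). Distances are d₁ = 0.0504 m and d₂ = 0.1896 m.
B₁ = 4.05×10⁻⁵ T, B₂ = 1.69×10⁻⁶ T.
Between antiparallel currents both contributions point the same way, so they add. B = B₁ + B₂ = 4.05×10⁻⁵ + 1.69×10⁻⁶ = 4.22×10⁻⁵ T.

B ≈ 42.2 μT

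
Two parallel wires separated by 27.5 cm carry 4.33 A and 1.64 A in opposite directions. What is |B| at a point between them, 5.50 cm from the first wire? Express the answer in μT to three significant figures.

B ≈ 17.2 μT

Each long wire gives B = μ₀I/(2πd). Distances are d₁ = 0.055 m and d₂ = 0.22 m.
B₁ = 1.57×10⁻⁵ T, B₂ = 1.49×10⁻⁶ T.
Between antiparallel currents both contributions point the same way, so they add. B = B₁ + B₂ = 1.57×10⁻⁵ + 1.49×10⁻⁶ = 1.72×10⁻⁵ T.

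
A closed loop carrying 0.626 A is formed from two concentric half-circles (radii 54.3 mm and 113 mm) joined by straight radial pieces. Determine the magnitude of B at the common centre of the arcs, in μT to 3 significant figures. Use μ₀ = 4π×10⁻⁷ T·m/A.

The radial connectors point toward the centre, so dl × r̂ = 0 and they contribute nothing.
Each semicircle gives μ₀I/(4R): inner arc 3.62×10⁻⁶ T, outer arc 1.74×10⁻⁶ T.
The two arcs carry current in opposite angular senses, so their fields oppose: B = |3.62×10⁻⁶ − 1.74×10⁻⁶| = 1.88×10⁻⁶ T.

B ≈ 1.88 μT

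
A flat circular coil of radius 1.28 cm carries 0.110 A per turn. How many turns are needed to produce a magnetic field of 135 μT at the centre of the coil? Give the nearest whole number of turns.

N = 25

For an N-turn coil, B = Nμ₀I/(2R). A single turn gives B₁ = 5.40×10⁻⁶ T with R = 0.0128 m.
N = B/B₁ = 1.35×10⁻⁴ / 5.40×10⁻⁶ = 25.00.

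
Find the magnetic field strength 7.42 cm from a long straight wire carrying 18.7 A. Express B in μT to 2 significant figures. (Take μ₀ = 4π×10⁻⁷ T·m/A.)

For an infinitely long straight wire, B = μ₀I/(2πd).
B = (4π×10⁻⁷ × 18.7) / (2π × 0.0742) = 5.04×10⁻⁵ T.

B ≈ 50 μT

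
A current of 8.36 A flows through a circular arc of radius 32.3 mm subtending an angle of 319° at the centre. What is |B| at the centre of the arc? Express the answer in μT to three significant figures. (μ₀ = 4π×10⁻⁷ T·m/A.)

The Biot–Savart field of a circular arc at its centre is B = μ₀Iφ/(4πR), with φ = 5.568 rad.
B = (4π×10⁻⁷ × 8.36 × 5.568) / (4π × 0.0323) = 1.44×10⁻⁴ T.

B ≈ 144 μT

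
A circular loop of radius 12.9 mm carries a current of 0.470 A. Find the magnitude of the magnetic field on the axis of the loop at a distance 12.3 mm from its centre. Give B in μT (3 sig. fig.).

On the axis of a circular loop, B = μ₀IR² / [2(R²+z²)^(3/2)].
R² + z² = (0.0129)² + (0.0123)² = 0.0003177 m², and (R²+z²)^(3/2) = 5.66×10⁻⁶ m³.
B = (4π×10⁻⁷ × 0.470 × 0.0001664) / (2 × 5.66×10⁻⁶) = 8.68×10⁻⁶ T.

B ≈ 8.68 μT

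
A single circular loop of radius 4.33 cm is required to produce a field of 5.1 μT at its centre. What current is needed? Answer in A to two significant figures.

At the centre of a circular loop B = μ₀I/(2R), so I = 2RB/μ₀.
With R = 0.0433 m, I = 2 × 0.0433 × 5.10×10⁻⁶ / (4π×10⁻⁷) = 0.351 A.

I ≈ 0.35 A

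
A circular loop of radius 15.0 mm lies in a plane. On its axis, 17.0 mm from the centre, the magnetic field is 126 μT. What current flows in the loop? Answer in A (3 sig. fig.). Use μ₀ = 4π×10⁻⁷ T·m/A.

I ≈ 10.4 A

On the axis of a loop, B = μ₀IR²/[2(R²+z²)^(3/2)], so I = 2B(R²+z²)^(3/2)/(μ₀R²).
R² + z² = 0.000225 + 0.000289 = 0.000514 m²; raised to 3/2 gives 1.17×10⁻⁵ m³.
I = 2 × 1.26×10⁻⁴ × 1.17×10⁻⁵ / (1.26×10⁻⁶ × 0.000225) = 10.4 A.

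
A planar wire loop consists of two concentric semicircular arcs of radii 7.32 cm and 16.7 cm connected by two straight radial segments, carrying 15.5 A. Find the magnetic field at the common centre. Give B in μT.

B ≈ 37.4 μT

The radial connectors point toward the centre, so dl × r̂ = 0 and they contribute nothing.
Each semicircle gives μ₀I/(4R): inner arc 6.65×10⁻⁵ T, outer arc 2.92×10⁻⁵ T.
The two arcs carry current in opposite angular senses, so their fields oppose: B = |6.65×10⁻⁵ − 2.92×10⁻⁵| = 3.74×10⁻⁵ T.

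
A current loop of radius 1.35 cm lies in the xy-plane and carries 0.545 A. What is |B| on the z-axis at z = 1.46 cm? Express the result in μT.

B ≈ 7.94 μT

On the axis of a circular loop, B = μ₀IR² / [2(R²+z²)^(3/2)].
R² + z² = (0.0135)² + (0.0146)² = 0.0003954 m², and (R²+z²)^(3/2) = 7.86×10⁻⁶ m³.
B = (4π×10⁻⁷ × 0.545 × 0.0001823) / (2 × 7.86×10⁻⁶) = 7.94×10⁻⁶ T.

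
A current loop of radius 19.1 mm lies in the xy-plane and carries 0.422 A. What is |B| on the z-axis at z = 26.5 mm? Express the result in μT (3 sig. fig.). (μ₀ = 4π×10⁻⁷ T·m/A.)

On the axis of a circular loop, B = μ₀IR² / [2(R²+z²)^(3/2)].
R² + z² = (0.0191)² + (0.0265)² = 0.001067 m², and (R²+z²)^(3/2) = 3.49×10⁻⁵ m³.
B = (4π×10⁻⁷ × 0.422 × 0.0003648) / (2 × 3.49×10⁻⁵) = 2.78×10⁻⁶ T.

B ≈ 2.78 μT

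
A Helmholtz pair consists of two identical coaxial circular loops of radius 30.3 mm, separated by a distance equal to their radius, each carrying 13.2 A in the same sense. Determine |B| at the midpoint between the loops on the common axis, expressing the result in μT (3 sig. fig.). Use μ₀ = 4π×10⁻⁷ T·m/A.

B ≈ 392 μT

Each loop contributes B = μ₀IR²/[2(R²+z²)^(3/2)] on the axis, with z measured from that loop.
Loop 1 (z = 0.01515 m): B₁ = 1.96×10⁻⁴ T. Loop 2 (z = 0.01515 m): B₂ = 1.96×10⁻⁴ T.
The fields add: B = B₁ + B₂ = 3.92×10⁻⁴ T.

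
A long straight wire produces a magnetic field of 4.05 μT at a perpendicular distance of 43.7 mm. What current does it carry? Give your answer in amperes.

For a long straight wire B = μ₀I/(2πd), so I = 2πdB/μ₀.
I = 2π × 0.0437 × 4.05×10⁻⁶ / (4π×10⁻⁷) = 0.885 A.

I ≈ 0.885 A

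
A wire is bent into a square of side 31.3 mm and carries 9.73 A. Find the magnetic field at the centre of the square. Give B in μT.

B ≈ 352 μT

Each side is a finite straight segment at perpendicular distance d = a/(2 tan(π/4)) = 0.01565 m from the centre, with end-angles ±π/4.
One side contributes B₁ = (μ₀I/4πd)·2 sin(π/4) = 8.79×10⁻⁵ T.
All 4 sides add in the same direction: B = 4 × 8.79×10⁻⁵ = 3.52×10⁻⁴ T.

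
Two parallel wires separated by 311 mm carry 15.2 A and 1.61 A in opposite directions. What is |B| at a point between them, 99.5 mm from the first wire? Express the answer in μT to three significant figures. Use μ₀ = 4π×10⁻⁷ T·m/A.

B ≈ 32.1 μT

Each long wire gives B = μ₀I/(2πd). Distances are d₁ = 0.0995 m and d₂ = 0.2115 m.
B₁ = 3.06×10⁻⁵ T, B₂ = 1.52×10⁻⁶ T.
Between antiparallel currents both contributions point the same way, so they add. B = B₁ + B₂ = 3.06×10⁻⁵ + 1.52×10⁻⁶ = 3.21×10⁻⁵ T.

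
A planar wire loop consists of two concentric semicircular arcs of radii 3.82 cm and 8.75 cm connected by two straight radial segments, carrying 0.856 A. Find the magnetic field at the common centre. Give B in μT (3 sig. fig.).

B ≈ 3.97 μT

The radial connectors point toward the centre, so dl × r̂ = 0 and they contribute nothing.
Each semicircle gives μ₀I/(4R): inner arc 7.04×10⁻⁶ T, outer arc 3.07×10⁻⁶ T.
The two arcs carry current in opposite angular senses, so their fields oppose: B = |7.04×10⁻⁶ − 3.07×10⁻⁶| = 3.97×10⁻⁶ T.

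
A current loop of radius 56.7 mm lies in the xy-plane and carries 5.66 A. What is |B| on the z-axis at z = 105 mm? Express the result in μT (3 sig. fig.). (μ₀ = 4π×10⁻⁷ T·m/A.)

B ≈ 6.73 μT

On the axis of a circular loop, B = μ₀IR² / [2(R²+z²)^(3/2)].
R² + z² = (0.0567)² + (0.105)² = 0.01424 m², and (R²+z²)^(3/2) = 1.70×10⁻³ m³.
B = (4π×10⁻⁷ × 5.66 × 0.003215) / (2 × 1.70×10⁻³) = 6.73×10⁻⁶ T.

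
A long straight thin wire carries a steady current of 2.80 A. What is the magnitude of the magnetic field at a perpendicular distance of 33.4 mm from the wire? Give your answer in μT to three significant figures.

B ≈ 16.8 μT

For an infinitely long straight wire, B = μ₀I/(2πd).
B = (4π×10⁻⁷ × 2.80) / (2π × 0.0334) = 1.68×10⁻⁵ T.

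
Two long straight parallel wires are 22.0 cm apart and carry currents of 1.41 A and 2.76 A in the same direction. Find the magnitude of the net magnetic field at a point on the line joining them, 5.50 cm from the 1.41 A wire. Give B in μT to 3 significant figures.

Each long wire gives B = μ₀I/(2πd). Distances are d₁ = 0.055 m and d₂ = 0.165 m.
B₁ = 5.13×10⁻⁶ T, B₂ = 3.35×10⁻⁶ T.
Between parallel currents the two contributions point in opposite directions, so they subtract. B = |B₁ − B₂| = |5.13×10⁻⁶ − 3.35×10⁻⁶| = 1.78×10⁻⁶ T.

B ≈ 1.78 μT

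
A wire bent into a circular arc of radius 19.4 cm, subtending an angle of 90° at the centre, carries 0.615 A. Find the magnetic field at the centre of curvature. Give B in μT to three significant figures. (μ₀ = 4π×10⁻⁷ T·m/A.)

The Biot–Savart field of a circular arc at its centre is B = μ₀Iφ/(4πR), with φ = 1.571 rad.
B = (4π×10⁻⁷ × 0.615 × 1.571) / (4π × 0.194) = 4.98×10⁻⁷ T.

B ≈ 0.498 μT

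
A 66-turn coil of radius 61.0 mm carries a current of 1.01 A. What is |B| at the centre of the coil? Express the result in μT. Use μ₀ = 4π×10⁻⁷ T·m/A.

B ≈ 687 μT

For an N-turn flat coil, B = Nμ₀I/(2R) with R = 0.061 m.
B = 66 × 1.04×10⁻⁵ T = 6.87×10⁻⁴ T.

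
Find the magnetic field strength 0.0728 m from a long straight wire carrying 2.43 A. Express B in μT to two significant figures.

For an infinitely long straight wire, B = μ₀I/(2πd).
B = (4π×10⁻⁷ × 2.43) / (2π × 0.0728) = 6.68×10⁻⁶ T.

B ≈ 6.7 μT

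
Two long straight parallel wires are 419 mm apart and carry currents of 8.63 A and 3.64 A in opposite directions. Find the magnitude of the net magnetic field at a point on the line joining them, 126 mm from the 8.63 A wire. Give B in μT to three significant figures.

Each long wire gives B = μ₀I/(2πd). Distances are d₁ = 0.126 m and d₂ = 0.293 m.
B₁ = 1.37×10⁻⁵ T, B₂ = 2.48×10⁻⁶ T.
Between antiparallel currents both contributions point the same way, so they add. B = B₁ + B₂ = 1.37×10⁻⁵ + 2.48×10⁻⁶ = 1.62×10⁻⁵ T.

B ≈ 16.2 μT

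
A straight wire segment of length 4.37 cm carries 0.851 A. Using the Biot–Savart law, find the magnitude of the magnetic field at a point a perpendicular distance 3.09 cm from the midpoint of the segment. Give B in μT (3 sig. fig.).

For a finite straight segment, B = (μ₀I/4πd)(sinθ₁ + sinθ₂), where θ₁, θ₂ are the angles from the perpendicular to each end.
The perpendicular from the point meets the wire at its midpoint, so each end is L/2 = 0.02185 m away along the wire.
sinθ₁ = 0.02185/√(0.02185²+0.0309²) = 0.5774; sinθ₂ = 0.02185/√(0.02185²+0.0309²) = 0.5774.
B = (4π×10⁻⁷ × 0.851) / (4π × 0.0309) × (0.5774 + 0.5774) = 3.18×10⁻⁶ T.

B ≈ 3.18 μT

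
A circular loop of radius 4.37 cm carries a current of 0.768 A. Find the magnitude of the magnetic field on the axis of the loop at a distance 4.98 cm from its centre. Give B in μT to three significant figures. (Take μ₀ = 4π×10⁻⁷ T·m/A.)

B ≈ 3.17 μT

On the axis of a circular loop, B = μ₀IR² / [2(R²+z²)^(3/2)].
R² + z² = (0.0437)² + (0.0498)² = 0.00439 m², and (R²+z²)^(3/2) = 2.91×10⁻⁴ m³.
B = (4π×10⁻⁷ × 0.768 × 0.00191) / (2 × 2.91×10⁻⁴) = 3.17×10⁻⁶ T.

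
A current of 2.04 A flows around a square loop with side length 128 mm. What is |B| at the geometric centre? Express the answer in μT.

B ≈ 18.0 μT

Each side is a finite straight segment at perpendicular distance d = a/(2 tan(π/4)) = 0.064 m from the centre, with end-angles ±π/4.
One side contributes B₁ = (μ₀I/4πd)·2 sin(π/4) = 4.51×10⁻⁶ T.
All 4 sides add in the same direction: B = 4 × 4.51×10⁻⁶ = 1.80×10⁻⁵ T.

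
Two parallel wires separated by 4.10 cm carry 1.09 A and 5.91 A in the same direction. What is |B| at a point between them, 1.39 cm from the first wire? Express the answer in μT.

B ≈ 27.9 μT

Each long wire gives B = μ₀I/(2πd). Distances are d₁ = 0.0139 m and d₂ = 0.0271 m.
B₁ = 1.57×10⁻⁵ T, B₂ = 4.36×10⁻⁵ T.
Between parallel currents the two contributions point in opposite directions, so they subtract. B = |B₁ − B₂| = |1.57×10⁻⁵ − 4.36×10⁻⁵| = 2.79×10⁻⁵ T.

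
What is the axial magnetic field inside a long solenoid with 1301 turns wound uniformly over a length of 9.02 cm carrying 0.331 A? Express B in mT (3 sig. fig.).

Inside a long solenoid, B = μ₀nI with n = 1.442×10⁴ turns/m.
B = 4π×10⁻⁷ × 1.442×10⁴ × 0.331 = 6.00×10⁻³ T.

B ≈ 6.00 mT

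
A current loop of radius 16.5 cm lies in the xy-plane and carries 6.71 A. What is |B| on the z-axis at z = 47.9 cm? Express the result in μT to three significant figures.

B ≈ 0.883 μT

On the axis of a circular loop, B = μ₀IR² / [2(R²+z²)^(3/2)].
R² + z² = (0.165)² + (0.479)² = 0.2567 m², and (R²+z²)^(3/2) = 0.130 m³.
B = (4π×10⁻⁷ × 6.71 × 0.02723) / (2 × 0.130) = 8.83×10⁻⁷ T.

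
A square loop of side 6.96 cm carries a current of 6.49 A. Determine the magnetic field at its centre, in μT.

Each side is a finite straight segment at perpendicular distance d = a/(2 tan(π/4)) = 0.0348 m from the centre, with end-angles ±π/4.
One side contributes B₁ = (μ₀I/4πd)·2 sin(π/4) = 2.64×10⁻⁵ T.
All 4 sides add in the same direction: B = 4 × 2.64×10⁻⁵ = 1.05×10⁻⁴ T.

B ≈ 105 μT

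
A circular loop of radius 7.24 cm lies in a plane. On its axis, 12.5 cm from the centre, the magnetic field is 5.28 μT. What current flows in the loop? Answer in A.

I ≈ 4.83 A

On the axis of a loop, B = μ₀IR²/[2(R²+z²)^(3/2)], so I = 2B(R²+z²)^(3/2)/(μ₀R²).
R² + z² = 0.005242 + 0.01562 = 0.02087 m²; raised to 3/2 gives 3.01×10⁻³ m³.
I = 2 × 5.28×10⁻⁶ × 3.01×10⁻³ / (1.26×10⁻⁶ × 0.005242) = 4.83 A.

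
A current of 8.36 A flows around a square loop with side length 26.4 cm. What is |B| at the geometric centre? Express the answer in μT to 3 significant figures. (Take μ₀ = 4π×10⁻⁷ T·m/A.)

Each side is a finite straight segment at perpendicular distance d = a/(2 tan(π/4)) = 0.132 m from the centre, with end-angles ±π/4.
One side contributes B₁ = (μ₀I/4πd)·2 sin(π/4) = 8.96×10⁻⁶ T.
All 4 sides add in the same direction: B = 4 × 8.96×10⁻⁶ = 3.58×10⁻⁵ T.

B ≈ 35.8 μT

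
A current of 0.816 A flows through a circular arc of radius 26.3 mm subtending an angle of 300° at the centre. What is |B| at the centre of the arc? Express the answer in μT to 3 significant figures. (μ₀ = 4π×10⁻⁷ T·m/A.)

B ≈ 16.2 μT

The Biot–Savart field of a circular arc at its centre is B = μ₀Iφ/(4πR), with φ = 5.236 rad.
B = (4π×10⁻⁷ × 0.816 × 5.236) / (4π × 0.0263) = 1.62×10⁻⁵ T.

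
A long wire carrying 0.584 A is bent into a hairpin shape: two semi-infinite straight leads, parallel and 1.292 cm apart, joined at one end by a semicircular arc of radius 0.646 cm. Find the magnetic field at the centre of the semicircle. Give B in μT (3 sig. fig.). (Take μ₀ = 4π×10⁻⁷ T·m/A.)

The semicircular arc contributes B_arc = μ₀I·π/(4πR) = μ₀I/(4R) = 2.84×10⁻⁵ T.
Each semi-infinite lead is at perpendicular distance R = 0.00646 m from the centre, with the perpendicular foot at its near end, so it contributes μ₀I/(4πR); both point the same way, together 1.81×10⁻⁵ T.
Arc and leads all point the same direction: B = 2.84×10⁻⁵ + 1.81×10⁻⁵ = 4.65×10⁻⁵ T.

B ≈ 46.5 μT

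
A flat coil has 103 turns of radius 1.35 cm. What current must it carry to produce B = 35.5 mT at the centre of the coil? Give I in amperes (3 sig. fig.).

For an N-turn coil, B = Nμ₀I/(2R) with R = 0.0135 m, so I = 2RB/(Nμ₀) = 2 × 0.0135 × 3.55×10⁻² / (103 × 4π×10⁻⁷) = 7.41 A.

I ≈ 7.41 A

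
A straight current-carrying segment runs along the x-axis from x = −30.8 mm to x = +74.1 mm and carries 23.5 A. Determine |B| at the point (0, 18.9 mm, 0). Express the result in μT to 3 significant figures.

B ≈ 226 μT

For a finite straight segment, B = (μ₀I/4πd)(sinθ₁ + sinθ₂), where θ₁, θ₂ are the angles from the perpendicular to each end.
The perpendicular distance is d = 0.0189 m; the end-offsets along the wire are a = 0.0308 m and b = 0.0741 m.
sinθ₁ = 0.0308/√(0.0308²+0.0189²) = 0.8523; sinθ₂ = 0.0741/√(0.0741²+0.0189²) = 0.9690.
B = (4π×10⁻⁷ × 23.5) / (4π × 0.0189) × (0.8523 + 0.9690) = 2.26×10⁻⁴ T.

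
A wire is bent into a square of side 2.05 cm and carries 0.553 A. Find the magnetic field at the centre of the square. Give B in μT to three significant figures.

Each side is a finite straight segment at perpendicular distance d = a/(2 tan(π/4)) = 0.01025 m from the centre, with end-angles ±π/4.
One side contributes B₁ = (μ₀I/4πd)·2 sin(π/4) = 7.63×10⁻⁶ T.
All 4 sides add in the same direction: B = 4 × 7.63×10⁻⁶ = 3.05×10⁻⁵ T.

B ≈ 30.5 μT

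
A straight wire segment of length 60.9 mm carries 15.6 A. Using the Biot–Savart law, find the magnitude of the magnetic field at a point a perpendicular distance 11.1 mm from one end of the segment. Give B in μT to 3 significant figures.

B ≈ 138 μT

For a finite straight segment, B = (μ₀I/4πd)(sinθ₁ + sinθ₂), where θ₁, θ₂ are the angles from the perpendicular to each end.
The perpendicular foot is at one end, so the two end-offsets along the wire are 0 and L = 0.0609 m.
sinθ₁ = 0/√(0²+0.0111²) = 0.0000; sinθ₂ = 0.0609/√(0.0609²+0.0111²) = 0.9838.
B = (4π×10⁻⁷ × 15.6) / (4π × 0.0111) × (0.0000 + 0.9838) = 1.38×10⁻⁴ T.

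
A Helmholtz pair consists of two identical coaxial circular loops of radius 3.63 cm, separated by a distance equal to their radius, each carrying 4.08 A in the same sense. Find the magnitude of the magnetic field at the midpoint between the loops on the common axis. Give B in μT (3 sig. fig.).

B ≈ 101 μT

Each loop contributes B = μ₀IR²/[2(R²+z²)^(3/2)] on the axis, with z measured from that loop.
Loop 1 (z = 0.01815 m): B₁ = 5.05×10⁻⁵ T. Loop 2 (z = 0.01815 m): B₂ = 5.05×10⁻⁵ T.
The fields add: B = B₁ + B₂ = 1.01×10⁻⁴ T.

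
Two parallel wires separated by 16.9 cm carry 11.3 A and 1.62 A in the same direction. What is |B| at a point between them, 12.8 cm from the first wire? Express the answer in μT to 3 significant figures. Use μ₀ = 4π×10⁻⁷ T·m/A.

B ≈ 9.75 μT

Each long wire gives B = μ₀I/(2πd). Distances are d₁ = 0.128 m and d₂ = 0.041 m.
B₁ = 1.77×10⁻⁵ T, B₂ = 7.90×10⁻⁶ T.
Between parallel currents the two contributions point in opposite directions, so they subtract. B = |B₁ − B₂| = |1.77×10⁻⁵ − 7.90×10⁻⁶| = 9.75×10⁻⁶ T.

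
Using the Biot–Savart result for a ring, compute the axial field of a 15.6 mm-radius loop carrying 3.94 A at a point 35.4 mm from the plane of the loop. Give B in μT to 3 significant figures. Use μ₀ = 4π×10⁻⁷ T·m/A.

B ≈ 10.4 μT

On the axis of a circular loop, B = μ₀IR² / [2(R²+z²)^(3/2)].
R² + z² = (0.0156)² + (0.0354)² = 0.001497 m², and (R²+z²)^(3/2) = 5.79×10⁻⁵ m³.
B = (4π×10⁻⁷ × 3.94 × 0.0002434) / (2 × 5.79×10⁻⁵) = 1.04×10⁻⁵ T.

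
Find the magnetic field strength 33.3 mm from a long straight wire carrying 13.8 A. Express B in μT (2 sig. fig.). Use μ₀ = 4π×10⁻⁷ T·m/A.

B ≈ 83 μT

For an infinitely long straight wire, B = μ₀I/(2πd).
B = (4π×10⁻⁷ × 13.8) / (2π × 0.0333) = 8.29×10⁻⁵ T.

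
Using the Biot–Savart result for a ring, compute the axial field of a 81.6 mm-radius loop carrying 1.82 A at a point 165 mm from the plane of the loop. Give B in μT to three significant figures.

On the axis of a circular loop, B = μ₀IR² / [2(R²+z²)^(3/2)].
R² + z² = (0.0816)² + (0.165)² = 0.03388 m², and (R²+z²)^(3/2) = 6.24×10⁻³ m³.
B = (4π×10⁻⁷ × 1.82 × 0.006659) / (2 × 6.24×10⁻³) = 1.22×10⁻⁶ T.

B ≈ 1.22 μT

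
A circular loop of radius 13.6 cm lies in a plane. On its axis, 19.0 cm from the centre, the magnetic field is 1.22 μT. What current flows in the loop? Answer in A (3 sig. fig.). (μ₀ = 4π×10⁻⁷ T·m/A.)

On the axis of a loop, B = μ₀IR²/[2(R²+z²)^(3/2)], so I = 2B(R²+z²)^(3/2)/(μ₀R²).
R² + z² = 0.0185 + 0.0361 = 0.0546 m²; raised to 3/2 gives 1.28×10⁻² m³.
I = 2 × 1.22×10⁻⁶ × 1.28×10⁻² / (1.26×10⁻⁶ × 0.0185) = 1.34 A.

I ≈ 1.34 A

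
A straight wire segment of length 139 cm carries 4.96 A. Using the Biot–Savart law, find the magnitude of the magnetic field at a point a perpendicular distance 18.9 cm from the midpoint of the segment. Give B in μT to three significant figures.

For a finite straight segment, B = (μ₀I/4πd)(sinθ₁ + sinθ₂), where θ₁, θ₂ are the angles from the perpendicular to each end.
The perpendicular from the point meets the wire at its midpoint, so each end is L/2 = 0.695 m away along the wire.
sinθ₁ = 0.695/√(0.695²+0.189²) = 0.9650; sinθ₂ = 0.695/√(0.695²+0.189²) = 0.9650.
B = (4π×10⁻⁷ × 4.96) / (4π × 0.189) × (0.9650 + 0.9650) = 5.06×10⁻⁶ T.

B ≈ 5.06 μT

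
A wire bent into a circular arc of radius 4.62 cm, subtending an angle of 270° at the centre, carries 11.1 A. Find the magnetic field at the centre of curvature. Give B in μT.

B ≈ 113 μT

The Biot–Savart field of a circular arc at its centre is B = μ₀Iφ/(4πR), with φ = 4.712 rad.
B = (4π×10⁻⁷ × 11.1 × 4.712) / (4π × 0.0462) = 1.13×10⁻⁴ T.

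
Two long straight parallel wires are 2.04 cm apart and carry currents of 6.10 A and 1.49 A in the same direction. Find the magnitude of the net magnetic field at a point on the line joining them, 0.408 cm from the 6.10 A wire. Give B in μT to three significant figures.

Each long wire gives B = μ₀I/(2πd). Distances are d₁ = 0.00408 m and d₂ = 0.01632 m.
B₁ = 2.99×10⁻⁴ T, B₂ = 1.83×10⁻⁵ T.
Between parallel currents the two contributions point in opposite directions, so they subtract. B = |B₁ − B₂| = |2.99×10⁻⁴ − 1.83×10⁻⁵| = 2.81×10⁻⁴ T.

B ≈ 281 μT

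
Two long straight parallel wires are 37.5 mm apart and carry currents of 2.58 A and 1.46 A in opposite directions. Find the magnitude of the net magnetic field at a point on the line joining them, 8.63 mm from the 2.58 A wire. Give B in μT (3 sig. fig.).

B ≈ 69.9 μT

Each long wire gives B = μ₀I/(2πd). Distances are d₁ = 0.00863 m and d₂ = 0.02887 m.
B₁ = 5.98×10⁻⁵ T, B₂ = 1.01×10⁻⁵ T.
Between antiparallel currents both contributions point the same way, so they add. B = B₁ + B₂ = 5.98×10⁻⁵ + 1.01×10⁻⁵ = 6.99×10⁻⁵ T.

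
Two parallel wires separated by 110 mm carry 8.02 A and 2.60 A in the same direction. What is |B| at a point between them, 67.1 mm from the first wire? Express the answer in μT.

Each long wire gives B = μ₀I/(2πd). Distances are d₁ = 0.0671 m and d₂ = 0.0429 m.
B₁ = 2.39×10⁻⁵ T, B₂ = 1.21×10⁻⁵ T.
Between parallel currents the two contributions point in opposite directions, so they subtract. B = |B₁ − B₂| = |2.39×10⁻⁵ − 1.21×10⁻⁵| = 1.18×10⁻⁵ T.

B ≈ 11.8 μT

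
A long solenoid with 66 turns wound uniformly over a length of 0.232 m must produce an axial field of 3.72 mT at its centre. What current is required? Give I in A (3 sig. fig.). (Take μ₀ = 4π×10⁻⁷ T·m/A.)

I ≈ 10.4 A

Inside a long solenoid B = μ₀nI with n = 284.5 m⁻¹, so I = B/(μ₀n).
I = 3.72×10⁻³ / (4π×10⁻⁷ × 284.5) = 10.4 A.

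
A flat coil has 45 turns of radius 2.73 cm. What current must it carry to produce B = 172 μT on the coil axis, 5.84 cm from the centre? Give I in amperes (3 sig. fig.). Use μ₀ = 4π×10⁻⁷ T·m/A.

For an N-turn coil, B = Nμ₀IR²/[2(R²+z²)^(3/2)] with R = 0.0273 m, z = 0.0584 m, so I = 2B(R²+z²)^(3/2)/(Nμ₀R²) = 2 × 1.72×10⁻⁴ × 2.68×10⁻⁴ / (45 × 4π×10⁻⁷ × 0.0007453) = 2.19 A.

I ≈ 2.19 A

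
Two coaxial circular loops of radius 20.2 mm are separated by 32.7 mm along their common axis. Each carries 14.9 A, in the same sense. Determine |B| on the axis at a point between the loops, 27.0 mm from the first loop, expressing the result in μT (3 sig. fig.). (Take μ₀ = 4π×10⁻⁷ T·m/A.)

Each loop contributes B = μ₀IR²/[2(R²+z²)^(3/2)] on the axis, with z measured from that loop.
Loop 1 (z = 0.027 m): B₁ = 9.96×10⁻⁵ T. Loop 2 (z = 0.0057 m): B₂ = 4.13×10⁻⁴ T.
The fields add: B = B₁ + B₂ = 5.13×10⁻⁴ T.

B ≈ 513 μT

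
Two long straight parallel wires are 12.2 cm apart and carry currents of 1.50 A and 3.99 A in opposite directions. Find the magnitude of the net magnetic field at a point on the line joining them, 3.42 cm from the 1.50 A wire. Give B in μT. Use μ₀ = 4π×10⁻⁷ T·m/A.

B ≈ 17.9 μT

Each long wire gives B = μ₀I/(2πd). Distances are d₁ = 0.0342 m and d₂ = 0.0878 m.
B₁ = 8.77×10⁻⁶ T, B₂ = 9.09×10⁻⁶ T.
Between antiparallel currents both contributions point the same way, so they add. B = B₁ + B₂ = 8.77×10⁻⁶ + 9.09×10⁻⁶ = 1.79×10⁻⁵ T.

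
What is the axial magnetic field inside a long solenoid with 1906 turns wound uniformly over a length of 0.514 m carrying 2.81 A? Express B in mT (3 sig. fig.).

Inside a long solenoid, B = μ₀nI with n = 3708 turns/m.
B = 4π×10⁻⁷ × 3708 × 2.81 = 1.31×10⁻² T.

B ≈ 13.1 mT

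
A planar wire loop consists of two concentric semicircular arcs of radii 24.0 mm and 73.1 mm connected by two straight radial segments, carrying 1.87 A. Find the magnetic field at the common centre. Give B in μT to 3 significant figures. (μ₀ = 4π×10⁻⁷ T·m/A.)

B ≈ 16.4 μT

The radial connectors point toward the centre, so dl × r̂ = 0 and they contribute nothing.
Each semicircle gives μ₀I/(4R): inner arc 2.45×10⁻⁵ T, outer arc 8.04×10⁻⁶ T.
The two arcs carry current in opposite angular senses, so their fields oppose: B = |2.45×10⁻⁵ − 8.04×10⁻⁶| = 1.64×10⁻⁵ T.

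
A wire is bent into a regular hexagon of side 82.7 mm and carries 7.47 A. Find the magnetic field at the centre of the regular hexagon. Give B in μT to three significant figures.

Each side is a finite straight segment at perpendicular distance d = a/(2 tan(π/6)) = 0.07162 m from the centre, with end-angles ±π/6.
One side contributes B₁ = (μ₀I/4πd)·2 sin(π/6) = 1.04×10⁻⁵ T.
All 6 sides add in the same direction: B = 6 × 1.04×10⁻⁵ = 6.26×10⁻⁵ T.

B ≈ 62.6 μT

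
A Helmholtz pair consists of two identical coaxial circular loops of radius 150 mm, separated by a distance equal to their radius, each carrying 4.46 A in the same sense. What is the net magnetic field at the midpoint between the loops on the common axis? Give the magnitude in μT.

B ≈ 26.7 μT

Each loop contributes B = μ₀IR²/[2(R²+z²)^(3/2)] on the axis, with z measured from that loop.
Loop 1 (z = 0.075 m): B₁ = 1.34×10⁻⁵ T. Loop 2 (z = 0.075 m): B₂ = 1.34×10⁻⁵ T.
The fields add: B = B₁ + B₂ = 2.67×10⁻⁵ T.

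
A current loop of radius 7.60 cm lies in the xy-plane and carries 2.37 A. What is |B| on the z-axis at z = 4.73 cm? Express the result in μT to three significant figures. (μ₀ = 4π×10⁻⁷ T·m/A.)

On the axis of a circular loop, B = μ₀IR² / [2(R²+z²)^(3/2)].
R² + z² = (0.076)² + (0.0473)² = 0.008013 m², and (R²+z²)^(3/2) = 7.17×10⁻⁴ m³.
B = (4π×10⁻⁷ × 2.37 × 0.005776) / (2 × 7.17×10⁻⁴) = 1.20×10⁻⁵ T.

B ≈ 12.0 μT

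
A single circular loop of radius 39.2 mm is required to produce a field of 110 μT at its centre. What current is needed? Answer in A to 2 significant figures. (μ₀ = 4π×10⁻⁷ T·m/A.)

At the centre of a circular loop B = μ₀I/(2R), so I = 2RB/μ₀.
With R = 0.0392 m, I = 2 × 0.0392 × 1.10×10⁻⁴ / (4π×10⁻⁷) = 6.86 A.

I ≈ 6.9 A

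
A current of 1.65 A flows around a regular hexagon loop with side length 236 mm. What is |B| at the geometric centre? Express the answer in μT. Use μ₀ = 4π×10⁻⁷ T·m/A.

B ≈ 4.84 μT

Each side is a finite straight segment at perpendicular distance d = a/(2 tan(π/6)) = 0.2044 m from the centre, with end-angles ±π/6.
One side contributes B₁ = (μ₀I/4πd)·2 sin(π/6) = 8.07×10⁻⁷ T.
All 6 sides add in the same direction: B = 6 × 8.07×10⁻⁷ = 4.84×10⁻⁶ T.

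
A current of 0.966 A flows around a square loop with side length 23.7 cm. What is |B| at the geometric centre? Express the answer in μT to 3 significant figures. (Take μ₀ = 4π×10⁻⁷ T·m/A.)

B ≈ 4.61 μT

Each side is a finite straight segment at perpendicular distance d = a/(2 tan(π/4)) = 0.1185 m from the centre, with end-angles ±π/4.
One side contributes B₁ = (μ₀I/4πd)·2 sin(π/4) = 1.15×10⁻⁶ T.
All 4 sides add in the same direction: B = 4 × 1.15×10⁻⁶ = 4.61×10⁻⁶ T.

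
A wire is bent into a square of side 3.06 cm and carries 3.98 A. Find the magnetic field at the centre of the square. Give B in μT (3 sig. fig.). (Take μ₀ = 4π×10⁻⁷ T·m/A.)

Each side is a finite straight segment at perpendicular distance d = a/(2 tan(π/4)) = 0.0153 m from the centre, with end-angles ±π/4.
One side contributes B₁ = (μ₀I/4πd)·2 sin(π/4) = 3.68×10⁻⁵ T.
All 4 sides add in the same direction: B = 4 × 3.68×10⁻⁵ = 1.47×10⁻⁴ T.

B ≈ 147 μT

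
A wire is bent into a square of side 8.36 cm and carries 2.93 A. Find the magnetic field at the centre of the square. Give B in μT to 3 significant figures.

Each side is a finite straight segment at perpendicular distance d = a/(2 tan(π/4)) = 0.0418 m from the centre, with end-angles ±π/4.
One side contributes B₁ = (μ₀I/4πd)·2 sin(π/4) = 9.91×10⁻⁶ T.
All 4 sides add in the same direction: B = 4 × 9.91×10⁻⁶ = 3.97×10⁻⁵ T.

B ≈ 39.7 μT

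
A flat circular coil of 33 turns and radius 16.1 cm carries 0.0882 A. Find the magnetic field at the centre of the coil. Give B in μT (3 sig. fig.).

For an N-turn flat coil, B = Nμ₀I/(2R) with R = 0.161 m.
B = 33 × 3.44×10⁻⁷ T = 1.14×10⁻⁵ T.

B ≈ 11.4 μT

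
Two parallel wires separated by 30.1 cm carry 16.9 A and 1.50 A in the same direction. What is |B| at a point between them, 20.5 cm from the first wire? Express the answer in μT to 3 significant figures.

Each long wire gives B = μ₀I/(2πd). Distances are d₁ = 0.205 m and d₂ = 0.096 m.
B₁ = 1.65×10⁻⁵ T, B₂ = 3.12×10⁻⁶ T.
Between parallel currents the two contributions point in opposite directions, so they subtract. B = |B₁ − B₂| = |1.65×10⁻⁵ − 3.12×10⁻⁶| = 1.34×10⁻⁵ T.

B ≈ 13.4 μT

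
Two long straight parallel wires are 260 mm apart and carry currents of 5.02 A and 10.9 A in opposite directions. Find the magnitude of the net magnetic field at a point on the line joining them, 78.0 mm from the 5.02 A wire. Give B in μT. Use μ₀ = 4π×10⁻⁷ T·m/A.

Each long wire gives B = μ₀I/(2πd). Distances are d₁ = 0.078 m and d₂ = 0.182 m.
B₁ = 1.29×10⁻⁵ T, B₂ = 1.20×10⁻⁵ T.
Between antiparallel currents both contributions point the same way, so they add. B = B₁ + B₂ = 1.29×10⁻⁵ + 1.20×10⁻⁵ = 2.48×10⁻⁵ T.

B ≈ 24.8 μT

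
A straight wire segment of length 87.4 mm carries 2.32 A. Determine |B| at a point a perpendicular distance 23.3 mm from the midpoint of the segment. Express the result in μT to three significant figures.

For a finite straight segment, B = (μ₀I/4πd)(sinθ₁ + sinθ₂), where θ₁, θ₂ are the angles from the perpendicular to each end.
The perpendicular from the point meets the wire at its midpoint, so each end is L/2 = 0.0437 m away along the wire.
sinθ₁ = 0.0437/√(0.0437²+0.0233²) = 0.8824; sinθ₂ = 0.0437/√(0.0437²+0.0233²) = 0.8824.
B = (4π×10⁻⁷ × 2.32) / (4π × 0.0233) × (0.8824 + 0.8824) = 1.76×10⁻⁵ T.

B ≈ 17.6 μT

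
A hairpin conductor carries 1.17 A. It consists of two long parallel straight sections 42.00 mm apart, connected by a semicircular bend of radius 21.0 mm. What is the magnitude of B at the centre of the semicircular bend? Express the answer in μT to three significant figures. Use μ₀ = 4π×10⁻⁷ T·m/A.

The semicircular arc contributes B_arc = μ₀I·π/(4πR) = μ₀I/(4R) = 1.75×10⁻⁵ T.
Each semi-infinite lead is at perpendicular distance R = 0.021 m from the centre, with the perpendicular foot at its near end, so it contributes μ₀I/(4πR); both point the same way, together 1.11×10⁻⁵ T.
Arc and leads all point the same direction: B = 1.75×10⁻⁵ + 1.11×10⁻⁵ = 2.86×10⁻⁵ T.

B ≈ 28.6 μT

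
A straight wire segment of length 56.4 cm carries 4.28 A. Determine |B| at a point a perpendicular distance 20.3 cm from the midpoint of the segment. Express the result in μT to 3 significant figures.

B ≈ 3.42 μT

For a finite straight segment, B = (μ₀I/4πd)(sinθ₁ + sinθ₂), where θ₁, θ₂ are the angles from the perpendicular to each end.
The perpendicular from the point meets the wire at its midpoint, so each end is L/2 = 0.282 m away along the wire.
sinθ₁ = 0.282/√(0.282²+0.203²) = 0.8116; sinθ₂ = 0.282/√(0.282²+0.203²) = 0.8116.
B = (4π×10⁻⁷ × 4.28) / (4π × 0.203) × (0.8116 + 0.8116) = 3.42×10⁻⁶ T.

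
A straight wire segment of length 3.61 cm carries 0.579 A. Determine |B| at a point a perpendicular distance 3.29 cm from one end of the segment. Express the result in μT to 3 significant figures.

For a finite straight segment, B = (μ₀I/4πd)(sinθ₁ + sinθ₂), where θ₁, θ₂ are the angles from the perpendicular to each end.
The perpendicular foot is at one end, so the two end-offsets along the wire are 0 and L = 0.0361 m.
sinθ₁ = 0/√(0²+0.0329²) = 0.0000; sinθ₂ = 0.0361/√(0.0361²+0.0329²) = 0.7391.
B = (4π×10⁻⁷ × 0.579) / (4π × 0.0329) × (0.0000 + 0.7391) = 1.30×10⁻⁶ T.

B ≈ 1.30 μT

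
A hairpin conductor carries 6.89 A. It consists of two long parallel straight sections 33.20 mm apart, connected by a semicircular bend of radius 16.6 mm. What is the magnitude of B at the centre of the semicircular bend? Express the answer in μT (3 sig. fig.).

B ≈ 213 μT

The semicircular arc contributes B_arc = μ₀I·π/(4πR) = μ₀I/(4R) = 1.30×10⁻⁴ T.
Each semi-infinite lead is at perpendicular distance R = 0.0166 m from the centre, with the perpendicular foot at its near end, so it contributes μ₀I/(4πR); both point the same way, together 8.30×10⁻⁵ T.
Arc and leads all point the same direction: B = 1.30×10⁻⁴ + 8.30×10⁻⁵ = 2.13×10⁻⁴ T.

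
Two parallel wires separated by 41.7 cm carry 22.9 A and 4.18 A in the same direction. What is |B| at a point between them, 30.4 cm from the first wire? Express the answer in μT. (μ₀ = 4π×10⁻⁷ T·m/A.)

Each long wire gives B = μ₀I/(2πd). Distances are d₁ = 0.304 m and d₂ = 0.113 m.
B₁ = 1.51×10⁻⁵ T, B₂ = 7.40×10⁻⁶ T.
Between parallel currents the two contributions point in opposite directions, so they subtract. B = |B₁ − B₂| = |1.51×10⁻⁵ − 7.40×10⁻⁶| = 7.67×10⁻⁶ T.

B ≈ 7.67 μT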